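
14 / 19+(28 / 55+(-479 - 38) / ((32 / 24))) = -1615587 / 4180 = -386.50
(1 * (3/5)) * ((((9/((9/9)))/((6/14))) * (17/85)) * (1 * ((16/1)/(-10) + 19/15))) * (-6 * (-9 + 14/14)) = -1008/25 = -40.32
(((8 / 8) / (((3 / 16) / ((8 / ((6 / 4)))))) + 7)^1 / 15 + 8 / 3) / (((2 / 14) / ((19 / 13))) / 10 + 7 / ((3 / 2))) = 180614 / 167931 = 1.08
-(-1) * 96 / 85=96 / 85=1.13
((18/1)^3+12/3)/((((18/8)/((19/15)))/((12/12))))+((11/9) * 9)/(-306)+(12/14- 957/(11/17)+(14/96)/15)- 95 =440125163/257040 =1712.28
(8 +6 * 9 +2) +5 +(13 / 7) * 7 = 82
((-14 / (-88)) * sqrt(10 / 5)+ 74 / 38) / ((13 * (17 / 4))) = 7 * sqrt(2) / 2431+ 148 / 4199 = 0.04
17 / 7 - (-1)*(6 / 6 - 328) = -2272 / 7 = -324.57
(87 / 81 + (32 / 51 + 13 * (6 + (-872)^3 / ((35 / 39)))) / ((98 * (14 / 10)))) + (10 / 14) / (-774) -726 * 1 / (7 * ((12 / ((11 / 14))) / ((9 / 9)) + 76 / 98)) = -28696220245960347299 / 409910845050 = -70006003.97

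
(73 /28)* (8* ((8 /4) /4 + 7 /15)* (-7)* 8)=-16936 /15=-1129.07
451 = 451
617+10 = 627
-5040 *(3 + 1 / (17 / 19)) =-352800 / 17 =-20752.94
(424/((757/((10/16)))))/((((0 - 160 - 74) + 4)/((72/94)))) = -954/818317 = -0.00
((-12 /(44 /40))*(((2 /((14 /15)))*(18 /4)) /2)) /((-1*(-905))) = -810 /13937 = -0.06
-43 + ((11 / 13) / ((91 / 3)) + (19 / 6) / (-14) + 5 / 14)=-608173 / 14196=-42.84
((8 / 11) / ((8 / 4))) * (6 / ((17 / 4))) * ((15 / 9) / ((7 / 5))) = 800 / 1309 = 0.61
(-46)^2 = 2116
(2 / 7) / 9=2 / 63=0.03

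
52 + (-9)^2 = 133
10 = 10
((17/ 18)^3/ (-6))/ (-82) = 4913/ 2869344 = 0.00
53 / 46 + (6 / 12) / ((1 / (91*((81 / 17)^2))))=6873745 / 6647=1034.11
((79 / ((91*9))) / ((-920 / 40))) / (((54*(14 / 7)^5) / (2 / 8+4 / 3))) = -1501 / 390604032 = -0.00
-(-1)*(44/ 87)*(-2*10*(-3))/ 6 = 440/ 87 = 5.06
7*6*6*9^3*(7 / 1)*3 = 3857868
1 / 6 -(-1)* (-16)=-95 / 6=-15.83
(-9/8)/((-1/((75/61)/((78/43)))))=9675/12688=0.76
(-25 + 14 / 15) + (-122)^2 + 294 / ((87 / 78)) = 6578731 / 435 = 15123.52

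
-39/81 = -0.48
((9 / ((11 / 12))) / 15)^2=1296 / 3025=0.43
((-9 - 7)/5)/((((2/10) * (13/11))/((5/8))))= -110/13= -8.46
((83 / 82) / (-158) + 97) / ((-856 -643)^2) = 1256649 / 29112144956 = 0.00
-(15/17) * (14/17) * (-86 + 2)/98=180/289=0.62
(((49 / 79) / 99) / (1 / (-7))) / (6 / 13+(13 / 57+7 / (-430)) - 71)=36430030 / 58418143509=0.00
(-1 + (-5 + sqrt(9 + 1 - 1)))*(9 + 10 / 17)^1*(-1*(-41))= -1179.35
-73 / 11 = -6.64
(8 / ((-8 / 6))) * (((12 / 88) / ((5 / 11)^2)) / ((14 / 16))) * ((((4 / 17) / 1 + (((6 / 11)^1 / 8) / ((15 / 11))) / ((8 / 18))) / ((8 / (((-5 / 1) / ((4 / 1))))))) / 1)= 46827 / 190400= 0.25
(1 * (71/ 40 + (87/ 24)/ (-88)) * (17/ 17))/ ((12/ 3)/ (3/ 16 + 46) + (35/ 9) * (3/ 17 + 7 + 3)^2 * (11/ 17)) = 199423843389/ 29983639216960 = 0.01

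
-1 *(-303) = 303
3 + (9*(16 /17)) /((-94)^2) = 112695 /37553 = 3.00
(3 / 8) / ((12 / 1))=1 / 32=0.03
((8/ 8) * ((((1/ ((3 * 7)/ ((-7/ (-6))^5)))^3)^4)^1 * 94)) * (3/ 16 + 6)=18975641368341062853116019103561402317610117/ 23087534488653759723896153592112932669307260336340992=0.00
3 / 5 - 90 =-447 / 5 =-89.40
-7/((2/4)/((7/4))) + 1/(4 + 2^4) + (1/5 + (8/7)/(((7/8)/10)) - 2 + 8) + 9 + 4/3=3025/588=5.14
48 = 48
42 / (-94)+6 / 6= 26 / 47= 0.55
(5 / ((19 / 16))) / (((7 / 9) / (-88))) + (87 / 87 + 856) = 50621 / 133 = 380.61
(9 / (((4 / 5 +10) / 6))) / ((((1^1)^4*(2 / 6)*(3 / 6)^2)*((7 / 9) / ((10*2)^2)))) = 216000 / 7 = 30857.14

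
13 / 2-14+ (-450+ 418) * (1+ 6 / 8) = -127 / 2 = -63.50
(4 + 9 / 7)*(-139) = -5143 / 7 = -734.71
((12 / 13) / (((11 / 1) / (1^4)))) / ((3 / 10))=40 / 143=0.28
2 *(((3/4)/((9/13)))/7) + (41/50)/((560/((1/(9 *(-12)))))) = 935959/3024000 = 0.31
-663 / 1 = -663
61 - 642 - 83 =-664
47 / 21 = 2.24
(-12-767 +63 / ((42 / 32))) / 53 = -731 / 53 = -13.79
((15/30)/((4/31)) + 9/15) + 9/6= 239/40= 5.98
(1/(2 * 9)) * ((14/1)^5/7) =38416/9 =4268.44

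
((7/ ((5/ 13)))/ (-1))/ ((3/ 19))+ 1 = -1714/ 15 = -114.27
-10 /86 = -5 /43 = -0.12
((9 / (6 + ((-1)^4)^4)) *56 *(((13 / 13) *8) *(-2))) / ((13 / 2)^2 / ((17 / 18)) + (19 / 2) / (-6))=-235008 / 8803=-26.70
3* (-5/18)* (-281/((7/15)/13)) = 6523.21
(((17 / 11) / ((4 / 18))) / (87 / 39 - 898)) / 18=-13 / 30140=-0.00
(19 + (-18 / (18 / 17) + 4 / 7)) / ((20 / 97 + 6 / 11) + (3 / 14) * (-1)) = 38412 / 8027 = 4.79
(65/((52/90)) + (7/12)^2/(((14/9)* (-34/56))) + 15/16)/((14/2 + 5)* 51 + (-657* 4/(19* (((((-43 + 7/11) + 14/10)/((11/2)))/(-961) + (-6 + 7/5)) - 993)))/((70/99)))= 1186307966234041/6422630387905008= 0.18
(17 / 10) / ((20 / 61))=1037 / 200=5.18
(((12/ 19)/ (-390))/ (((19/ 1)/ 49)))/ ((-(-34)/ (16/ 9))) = -784/ 3590145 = -0.00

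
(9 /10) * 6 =27 /5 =5.40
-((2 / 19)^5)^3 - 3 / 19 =-2397020057348685131 / 15181127029874798299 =-0.16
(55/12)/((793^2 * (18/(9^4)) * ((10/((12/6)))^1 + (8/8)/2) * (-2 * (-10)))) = 243/10061584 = 0.00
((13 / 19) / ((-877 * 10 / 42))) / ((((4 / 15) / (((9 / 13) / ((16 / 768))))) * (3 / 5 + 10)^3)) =-850500 / 2480737451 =-0.00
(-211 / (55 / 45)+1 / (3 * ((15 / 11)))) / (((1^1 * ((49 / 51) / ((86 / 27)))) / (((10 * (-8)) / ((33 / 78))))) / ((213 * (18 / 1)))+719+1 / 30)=-7369722770176 / 30738542449989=-0.24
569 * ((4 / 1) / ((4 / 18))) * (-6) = -61452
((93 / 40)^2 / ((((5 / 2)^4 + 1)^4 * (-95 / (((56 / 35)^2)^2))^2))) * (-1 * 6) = -891532131434496 / 14879192825713134765625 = -0.00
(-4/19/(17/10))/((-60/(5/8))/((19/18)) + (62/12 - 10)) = 240/185623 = 0.00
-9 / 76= -0.12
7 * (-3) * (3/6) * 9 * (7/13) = -1323/26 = -50.88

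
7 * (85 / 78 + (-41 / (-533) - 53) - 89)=-5915 / 6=-985.83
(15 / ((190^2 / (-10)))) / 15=-1 / 3610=-0.00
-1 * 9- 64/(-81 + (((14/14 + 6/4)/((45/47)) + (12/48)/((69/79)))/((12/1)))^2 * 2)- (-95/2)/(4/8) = 346520250154/3992570687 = 86.79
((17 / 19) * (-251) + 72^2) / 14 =354.24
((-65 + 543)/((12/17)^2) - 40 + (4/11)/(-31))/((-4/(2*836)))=-428846017/1116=-384270.62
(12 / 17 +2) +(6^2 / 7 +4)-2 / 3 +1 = 4349 / 357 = 12.18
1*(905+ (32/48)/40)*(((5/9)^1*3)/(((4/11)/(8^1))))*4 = 1194622/9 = 132735.78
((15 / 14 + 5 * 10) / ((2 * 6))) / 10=143 / 336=0.43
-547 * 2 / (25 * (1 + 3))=-10.94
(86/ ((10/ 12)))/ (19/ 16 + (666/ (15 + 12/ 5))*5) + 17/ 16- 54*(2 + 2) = -1532559661/ 7148080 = -214.40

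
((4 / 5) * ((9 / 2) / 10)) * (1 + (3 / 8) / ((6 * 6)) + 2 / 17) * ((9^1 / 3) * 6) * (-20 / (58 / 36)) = -447363 / 4930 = -90.74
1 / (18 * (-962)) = -1 / 17316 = -0.00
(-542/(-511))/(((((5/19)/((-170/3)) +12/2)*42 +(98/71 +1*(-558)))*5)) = -12429686/17860259935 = -0.00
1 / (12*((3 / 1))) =1 / 36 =0.03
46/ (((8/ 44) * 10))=253/ 10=25.30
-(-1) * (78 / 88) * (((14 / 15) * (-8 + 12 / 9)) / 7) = -26 / 33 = -0.79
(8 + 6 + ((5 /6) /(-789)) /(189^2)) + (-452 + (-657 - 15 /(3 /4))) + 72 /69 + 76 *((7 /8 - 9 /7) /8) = -34782151596923 /31114991376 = -1117.86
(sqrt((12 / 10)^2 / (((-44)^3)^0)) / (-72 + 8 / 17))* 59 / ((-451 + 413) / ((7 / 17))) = 1239 / 115520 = 0.01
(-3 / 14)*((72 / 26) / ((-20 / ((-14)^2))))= 378 / 65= 5.82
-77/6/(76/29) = -2233/456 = -4.90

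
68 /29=2.34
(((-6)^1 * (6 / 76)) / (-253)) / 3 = 3 / 4807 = 0.00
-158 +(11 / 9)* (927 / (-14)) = -3345 / 14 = -238.93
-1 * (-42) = 42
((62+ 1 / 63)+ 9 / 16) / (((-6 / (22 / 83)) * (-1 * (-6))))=-693869 / 1505952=-0.46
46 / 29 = 1.59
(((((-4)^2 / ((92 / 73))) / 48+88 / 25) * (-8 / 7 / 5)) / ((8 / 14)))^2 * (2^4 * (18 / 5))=132.00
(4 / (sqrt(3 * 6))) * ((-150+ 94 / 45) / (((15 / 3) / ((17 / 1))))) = -226304 * sqrt(2) / 675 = -474.14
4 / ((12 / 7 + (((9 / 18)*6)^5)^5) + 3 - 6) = 7 / 1482755066523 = 0.00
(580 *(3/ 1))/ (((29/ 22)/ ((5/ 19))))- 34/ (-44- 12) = 185123/ 532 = 347.98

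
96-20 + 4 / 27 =2056 / 27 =76.15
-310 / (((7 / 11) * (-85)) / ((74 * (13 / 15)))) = 656084 / 1785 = 367.55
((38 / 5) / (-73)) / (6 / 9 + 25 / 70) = -1596 / 15695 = -0.10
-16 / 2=-8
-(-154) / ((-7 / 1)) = -22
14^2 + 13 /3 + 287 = 1462 /3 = 487.33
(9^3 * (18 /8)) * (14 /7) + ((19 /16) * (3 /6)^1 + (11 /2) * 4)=105699 /32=3303.09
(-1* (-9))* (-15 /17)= -135 /17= -7.94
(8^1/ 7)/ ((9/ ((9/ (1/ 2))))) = 16/ 7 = 2.29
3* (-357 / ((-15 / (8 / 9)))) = 952 / 15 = 63.47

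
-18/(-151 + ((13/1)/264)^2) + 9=95969871/10523927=9.12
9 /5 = 1.80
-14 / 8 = -7 / 4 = -1.75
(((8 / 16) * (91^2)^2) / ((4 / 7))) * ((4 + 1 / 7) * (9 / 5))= 17898064821 / 40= 447451620.52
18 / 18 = 1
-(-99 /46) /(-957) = -3 /1334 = -0.00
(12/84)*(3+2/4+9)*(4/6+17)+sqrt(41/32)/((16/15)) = 15*sqrt(82)/128+1325/42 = 32.61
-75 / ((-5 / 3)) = 45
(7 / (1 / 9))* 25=1575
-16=-16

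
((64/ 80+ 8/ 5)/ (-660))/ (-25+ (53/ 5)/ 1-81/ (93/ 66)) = 31/ 612810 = 0.00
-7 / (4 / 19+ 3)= -133 / 61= -2.18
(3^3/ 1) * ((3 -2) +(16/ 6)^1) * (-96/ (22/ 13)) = -5616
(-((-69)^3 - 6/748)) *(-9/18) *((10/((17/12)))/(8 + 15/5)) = -3685871070/34969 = -105403.96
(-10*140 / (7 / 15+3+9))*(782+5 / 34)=-279226500 / 3179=-87834.70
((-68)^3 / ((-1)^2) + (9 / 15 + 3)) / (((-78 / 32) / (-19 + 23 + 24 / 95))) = 781717376 / 1425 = 548573.60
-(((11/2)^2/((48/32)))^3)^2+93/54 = -3138428296369/46656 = -67267410.33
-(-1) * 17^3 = 4913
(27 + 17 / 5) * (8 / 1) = 1216 / 5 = 243.20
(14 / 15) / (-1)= -14 / 15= -0.93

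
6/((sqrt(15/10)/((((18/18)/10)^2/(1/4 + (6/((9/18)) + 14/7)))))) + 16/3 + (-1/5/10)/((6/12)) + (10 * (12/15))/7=2 * sqrt(6)/1425 + 3379/525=6.44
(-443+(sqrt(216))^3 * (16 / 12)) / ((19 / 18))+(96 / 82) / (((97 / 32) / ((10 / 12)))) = -31688278 / 75563+31104 * sqrt(6) / 19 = 3590.58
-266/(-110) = 133/55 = 2.42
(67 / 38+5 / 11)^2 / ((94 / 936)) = 100541493 / 2053007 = 48.97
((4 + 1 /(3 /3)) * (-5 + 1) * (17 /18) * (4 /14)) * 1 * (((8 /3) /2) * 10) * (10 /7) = -136000 /1323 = -102.80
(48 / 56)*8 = 48 / 7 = 6.86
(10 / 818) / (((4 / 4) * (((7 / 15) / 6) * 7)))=450 / 20041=0.02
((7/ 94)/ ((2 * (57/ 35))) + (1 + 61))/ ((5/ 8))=1329274/ 13395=99.24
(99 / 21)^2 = 1089 / 49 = 22.22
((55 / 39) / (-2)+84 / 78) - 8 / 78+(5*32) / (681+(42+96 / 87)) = 267633 / 545974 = 0.49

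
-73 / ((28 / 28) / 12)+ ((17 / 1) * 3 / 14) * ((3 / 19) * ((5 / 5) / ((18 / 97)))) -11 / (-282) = -872.86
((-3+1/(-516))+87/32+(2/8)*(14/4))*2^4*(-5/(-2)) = 12215/516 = 23.67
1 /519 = 0.00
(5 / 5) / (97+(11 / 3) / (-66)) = 18 / 1745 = 0.01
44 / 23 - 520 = -11916 / 23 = -518.09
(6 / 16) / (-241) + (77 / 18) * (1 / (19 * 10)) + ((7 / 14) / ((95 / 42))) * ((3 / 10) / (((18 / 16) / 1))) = 658601 / 8242200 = 0.08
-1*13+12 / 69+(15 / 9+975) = 963.84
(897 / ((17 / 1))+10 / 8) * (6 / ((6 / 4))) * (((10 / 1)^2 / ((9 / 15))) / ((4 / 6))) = 918250 / 17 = 54014.71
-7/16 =-0.44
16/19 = 0.84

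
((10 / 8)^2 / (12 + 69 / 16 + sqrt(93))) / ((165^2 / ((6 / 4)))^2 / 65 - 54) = 0.00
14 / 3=4.67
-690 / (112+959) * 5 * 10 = -11500 / 357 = -32.21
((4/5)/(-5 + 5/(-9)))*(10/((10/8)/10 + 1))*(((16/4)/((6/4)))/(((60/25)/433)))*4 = -110848/45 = -2463.29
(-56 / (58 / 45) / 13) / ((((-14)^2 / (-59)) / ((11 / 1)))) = 29205 / 2639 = 11.07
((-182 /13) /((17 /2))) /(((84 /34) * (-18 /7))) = 7 /27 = 0.26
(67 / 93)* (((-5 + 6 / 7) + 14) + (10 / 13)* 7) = 92929 / 8463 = 10.98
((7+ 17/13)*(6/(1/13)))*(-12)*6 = -46656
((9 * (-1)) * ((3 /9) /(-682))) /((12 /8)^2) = 2 /1023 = 0.00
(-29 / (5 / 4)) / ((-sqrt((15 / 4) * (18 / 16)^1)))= 464 * sqrt(30) / 225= 11.30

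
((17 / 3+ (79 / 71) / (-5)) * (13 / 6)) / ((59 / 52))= 1959724 / 188505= 10.40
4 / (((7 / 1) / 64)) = 256 / 7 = 36.57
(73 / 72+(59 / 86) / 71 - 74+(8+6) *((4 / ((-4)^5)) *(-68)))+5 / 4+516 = 393903503 / 879264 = 447.99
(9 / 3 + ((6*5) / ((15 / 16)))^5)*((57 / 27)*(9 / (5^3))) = 127506853 / 25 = 5100274.12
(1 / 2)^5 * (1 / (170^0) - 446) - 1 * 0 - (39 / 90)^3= -13.99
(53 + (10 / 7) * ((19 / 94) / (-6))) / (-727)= -104527 / 1435098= -0.07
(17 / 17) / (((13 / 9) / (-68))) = -612 / 13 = -47.08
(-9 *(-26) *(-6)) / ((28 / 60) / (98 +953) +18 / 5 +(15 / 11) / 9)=-4508790 / 12049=-374.20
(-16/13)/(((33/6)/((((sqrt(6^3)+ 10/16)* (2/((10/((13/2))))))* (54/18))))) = -13.37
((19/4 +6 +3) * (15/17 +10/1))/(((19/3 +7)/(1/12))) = 2035/2176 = 0.94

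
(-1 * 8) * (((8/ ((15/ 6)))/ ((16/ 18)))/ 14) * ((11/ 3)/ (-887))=264/ 31045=0.01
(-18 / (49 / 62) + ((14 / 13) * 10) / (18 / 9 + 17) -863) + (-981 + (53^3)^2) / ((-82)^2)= 67045803020050 / 20345143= 3295420.58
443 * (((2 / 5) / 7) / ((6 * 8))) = 443 / 840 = 0.53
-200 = -200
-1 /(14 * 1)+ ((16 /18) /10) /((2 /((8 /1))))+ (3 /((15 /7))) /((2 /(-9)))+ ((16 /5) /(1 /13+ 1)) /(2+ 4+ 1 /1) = -12329 /2205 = -5.59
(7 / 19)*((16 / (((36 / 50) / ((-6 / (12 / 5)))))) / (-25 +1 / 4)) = 14000 / 16929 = 0.83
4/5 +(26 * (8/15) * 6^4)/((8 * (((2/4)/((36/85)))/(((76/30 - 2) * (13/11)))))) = 28053772/23375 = 1200.16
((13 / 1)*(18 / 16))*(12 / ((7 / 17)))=5967 / 14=426.21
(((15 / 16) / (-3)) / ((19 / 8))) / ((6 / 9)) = -15 / 76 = -0.20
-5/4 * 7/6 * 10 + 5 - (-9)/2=-61/12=-5.08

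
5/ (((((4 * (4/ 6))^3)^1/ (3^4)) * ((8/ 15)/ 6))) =240.27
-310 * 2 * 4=-2480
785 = 785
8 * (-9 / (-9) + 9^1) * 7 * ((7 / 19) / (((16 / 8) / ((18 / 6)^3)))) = 52920 / 19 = 2785.26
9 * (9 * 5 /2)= 405 /2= 202.50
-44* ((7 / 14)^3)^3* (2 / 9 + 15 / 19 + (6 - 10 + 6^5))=-14621035 / 21888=-667.99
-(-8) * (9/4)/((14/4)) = 36/7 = 5.14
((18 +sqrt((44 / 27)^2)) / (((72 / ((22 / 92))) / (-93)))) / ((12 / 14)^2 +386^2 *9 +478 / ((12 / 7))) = -4427885 / 979504812756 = -0.00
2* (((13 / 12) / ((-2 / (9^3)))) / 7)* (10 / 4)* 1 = -15795 / 56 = -282.05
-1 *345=-345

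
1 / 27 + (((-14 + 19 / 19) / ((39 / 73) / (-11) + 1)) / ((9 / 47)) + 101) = 612293 / 20628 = 29.68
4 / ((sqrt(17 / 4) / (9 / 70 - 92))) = -178.26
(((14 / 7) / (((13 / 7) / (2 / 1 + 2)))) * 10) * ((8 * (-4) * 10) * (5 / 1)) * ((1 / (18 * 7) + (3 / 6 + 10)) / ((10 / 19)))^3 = -254709263942656 / 464373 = -548501450.22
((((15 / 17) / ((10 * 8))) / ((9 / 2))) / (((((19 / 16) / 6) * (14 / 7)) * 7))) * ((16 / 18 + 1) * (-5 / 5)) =-2 / 1197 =-0.00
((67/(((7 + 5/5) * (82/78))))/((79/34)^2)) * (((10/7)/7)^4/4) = 943946250/1475103044681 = 0.00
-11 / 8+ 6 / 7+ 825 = 46171 / 56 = 824.48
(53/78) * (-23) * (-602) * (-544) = -199603936/39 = -5118049.64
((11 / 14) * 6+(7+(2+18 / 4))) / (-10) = -51 / 28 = -1.82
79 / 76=1.04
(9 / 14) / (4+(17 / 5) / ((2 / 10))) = 3 / 98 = 0.03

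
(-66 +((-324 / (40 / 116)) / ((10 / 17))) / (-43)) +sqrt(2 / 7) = -31017 / 1075 +sqrt(14) / 7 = -28.32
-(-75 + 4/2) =73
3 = 3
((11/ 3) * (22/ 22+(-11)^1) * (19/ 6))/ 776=-1045/ 6984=-0.15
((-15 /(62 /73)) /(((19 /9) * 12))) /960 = -219 /301568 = -0.00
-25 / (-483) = 25 / 483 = 0.05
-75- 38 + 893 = 780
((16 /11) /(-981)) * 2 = -32 /10791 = -0.00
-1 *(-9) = 9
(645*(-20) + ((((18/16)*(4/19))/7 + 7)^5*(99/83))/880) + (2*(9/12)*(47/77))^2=-13776430516919275676721/1069945441672701440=-12875.83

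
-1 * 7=-7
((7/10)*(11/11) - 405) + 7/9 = -36317/90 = -403.52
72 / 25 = 2.88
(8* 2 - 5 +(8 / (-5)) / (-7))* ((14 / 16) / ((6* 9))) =131 / 720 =0.18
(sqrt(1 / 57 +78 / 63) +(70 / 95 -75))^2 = (-9877 +sqrt(22211))^2 / 17689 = 5349.84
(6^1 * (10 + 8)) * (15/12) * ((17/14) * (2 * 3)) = 983.57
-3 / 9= -1 / 3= -0.33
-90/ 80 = -9/ 8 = -1.12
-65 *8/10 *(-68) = 3536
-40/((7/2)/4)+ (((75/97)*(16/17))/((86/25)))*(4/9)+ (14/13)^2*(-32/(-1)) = -2140988896/251648943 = -8.51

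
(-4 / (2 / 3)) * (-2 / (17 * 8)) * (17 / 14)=3 / 28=0.11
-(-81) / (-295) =-81 / 295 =-0.27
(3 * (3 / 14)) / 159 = 3 / 742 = 0.00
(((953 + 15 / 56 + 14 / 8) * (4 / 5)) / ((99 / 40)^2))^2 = 15556.15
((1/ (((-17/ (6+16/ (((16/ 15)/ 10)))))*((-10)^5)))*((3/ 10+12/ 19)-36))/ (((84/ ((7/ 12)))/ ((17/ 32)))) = -28873/ 2432000000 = -0.00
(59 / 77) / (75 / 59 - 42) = -3481 / 185031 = -0.02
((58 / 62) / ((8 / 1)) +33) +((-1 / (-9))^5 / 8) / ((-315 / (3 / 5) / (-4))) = 254608954549 / 7688179800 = 33.12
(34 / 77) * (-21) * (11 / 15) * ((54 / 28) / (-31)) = 0.42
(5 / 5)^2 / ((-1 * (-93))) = 1 / 93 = 0.01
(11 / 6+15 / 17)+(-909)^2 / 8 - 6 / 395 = 16645865957 / 161160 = 103287.83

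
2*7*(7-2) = 70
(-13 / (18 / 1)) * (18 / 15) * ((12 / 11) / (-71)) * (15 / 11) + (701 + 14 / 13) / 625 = 79677557 / 69801875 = 1.14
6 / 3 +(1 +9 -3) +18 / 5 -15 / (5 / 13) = -132 / 5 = -26.40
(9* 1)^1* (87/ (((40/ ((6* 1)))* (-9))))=-261/ 20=-13.05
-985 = -985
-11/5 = -2.20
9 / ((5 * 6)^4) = 1 / 90000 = 0.00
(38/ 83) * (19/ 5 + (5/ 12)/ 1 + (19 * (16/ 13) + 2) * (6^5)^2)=22747375473691/ 32370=702730166.01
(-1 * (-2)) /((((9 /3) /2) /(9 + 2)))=44 /3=14.67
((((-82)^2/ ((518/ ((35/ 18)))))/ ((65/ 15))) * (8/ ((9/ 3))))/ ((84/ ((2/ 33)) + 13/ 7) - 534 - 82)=470680/ 23389587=0.02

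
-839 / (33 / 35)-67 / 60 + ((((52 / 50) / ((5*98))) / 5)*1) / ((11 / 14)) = -514532063 / 577500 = -890.96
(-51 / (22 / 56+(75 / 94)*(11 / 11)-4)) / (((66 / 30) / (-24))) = -198.05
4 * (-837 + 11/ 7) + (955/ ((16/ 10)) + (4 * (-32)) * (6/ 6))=-160879/ 56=-2872.84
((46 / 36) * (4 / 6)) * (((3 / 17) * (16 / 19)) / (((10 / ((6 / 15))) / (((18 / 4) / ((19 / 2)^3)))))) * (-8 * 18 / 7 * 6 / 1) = -0.00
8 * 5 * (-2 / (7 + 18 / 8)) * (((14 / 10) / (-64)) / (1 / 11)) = 77 / 37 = 2.08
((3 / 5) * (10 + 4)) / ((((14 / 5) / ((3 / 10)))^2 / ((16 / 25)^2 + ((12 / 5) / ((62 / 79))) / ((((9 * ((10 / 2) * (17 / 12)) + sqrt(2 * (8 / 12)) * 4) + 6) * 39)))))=2618627643 / 66116903125 - 68256 * sqrt(3) / 16396991975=0.04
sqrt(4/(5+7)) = 0.58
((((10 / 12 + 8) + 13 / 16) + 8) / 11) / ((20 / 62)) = 4.97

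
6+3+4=13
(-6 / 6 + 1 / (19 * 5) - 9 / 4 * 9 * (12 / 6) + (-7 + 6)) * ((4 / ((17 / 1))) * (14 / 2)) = -113022 / 1615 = -69.98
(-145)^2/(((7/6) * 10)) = 12615/7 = 1802.14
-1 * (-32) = 32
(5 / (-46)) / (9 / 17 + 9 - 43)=0.00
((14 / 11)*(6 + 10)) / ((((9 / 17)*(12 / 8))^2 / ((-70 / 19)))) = -118.97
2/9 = 0.22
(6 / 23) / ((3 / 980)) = 1960 / 23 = 85.22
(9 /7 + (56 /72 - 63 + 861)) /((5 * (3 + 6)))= 50404 /2835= 17.78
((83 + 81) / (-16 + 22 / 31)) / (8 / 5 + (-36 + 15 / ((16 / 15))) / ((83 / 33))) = 1.51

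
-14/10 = -7/5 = -1.40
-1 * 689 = -689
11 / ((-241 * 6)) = -11 / 1446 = -0.01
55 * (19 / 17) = 1045 / 17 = 61.47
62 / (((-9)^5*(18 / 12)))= -124 / 177147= -0.00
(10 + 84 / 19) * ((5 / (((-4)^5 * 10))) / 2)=-137 / 38912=-0.00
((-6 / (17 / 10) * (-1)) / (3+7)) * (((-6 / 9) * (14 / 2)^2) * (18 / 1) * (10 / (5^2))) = -7056 / 85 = -83.01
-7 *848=-5936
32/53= 0.60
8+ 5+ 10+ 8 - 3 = 28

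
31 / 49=0.63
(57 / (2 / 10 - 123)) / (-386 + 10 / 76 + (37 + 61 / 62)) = 167865 / 125811056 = 0.00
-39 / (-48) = 13 / 16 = 0.81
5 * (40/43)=200/43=4.65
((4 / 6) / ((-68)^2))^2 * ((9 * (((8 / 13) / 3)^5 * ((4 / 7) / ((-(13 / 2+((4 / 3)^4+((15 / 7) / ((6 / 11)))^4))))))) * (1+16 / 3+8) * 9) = -483295232 / 23917396311076017685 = -0.00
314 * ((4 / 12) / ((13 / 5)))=1570 / 39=40.26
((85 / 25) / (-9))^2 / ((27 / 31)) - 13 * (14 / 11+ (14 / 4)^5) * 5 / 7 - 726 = -108057992657 / 19245600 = -5614.69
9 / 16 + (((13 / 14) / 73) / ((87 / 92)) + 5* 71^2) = 17929028641 / 711312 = 25205.58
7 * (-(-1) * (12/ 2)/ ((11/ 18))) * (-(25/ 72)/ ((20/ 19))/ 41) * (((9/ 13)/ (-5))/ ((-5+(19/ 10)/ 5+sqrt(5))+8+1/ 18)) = 624564675/ 16153925216 - 181794375 * sqrt(5)/ 16153925216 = 0.01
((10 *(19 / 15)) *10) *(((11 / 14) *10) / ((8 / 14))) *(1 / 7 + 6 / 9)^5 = 7418752825 / 12252303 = 605.50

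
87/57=29/19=1.53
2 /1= 2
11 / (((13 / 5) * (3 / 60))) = 1100 / 13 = 84.62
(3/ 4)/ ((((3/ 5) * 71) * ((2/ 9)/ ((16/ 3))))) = 30/ 71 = 0.42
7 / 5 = 1.40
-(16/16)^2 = -1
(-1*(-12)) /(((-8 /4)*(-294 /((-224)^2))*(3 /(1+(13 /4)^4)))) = 38422.67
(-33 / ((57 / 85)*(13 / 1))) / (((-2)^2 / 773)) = -722755 / 988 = -731.53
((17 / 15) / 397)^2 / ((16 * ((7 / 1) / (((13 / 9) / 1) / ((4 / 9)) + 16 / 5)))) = 12427 / 26478312000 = 0.00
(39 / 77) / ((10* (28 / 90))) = 351 / 2156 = 0.16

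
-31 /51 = -0.61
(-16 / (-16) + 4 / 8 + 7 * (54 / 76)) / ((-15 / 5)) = -41 / 19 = -2.16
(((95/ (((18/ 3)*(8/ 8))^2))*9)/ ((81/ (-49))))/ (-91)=665/ 4212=0.16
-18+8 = -10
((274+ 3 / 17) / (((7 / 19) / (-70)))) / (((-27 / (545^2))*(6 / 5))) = 657605924375 / 1377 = 477564215.23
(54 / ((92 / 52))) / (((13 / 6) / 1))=324 / 23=14.09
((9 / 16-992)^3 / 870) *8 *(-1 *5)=137644218643 / 3072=44806060.76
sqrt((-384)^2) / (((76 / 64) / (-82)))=-503808 / 19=-26516.21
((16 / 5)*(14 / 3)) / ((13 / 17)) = 3808 / 195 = 19.53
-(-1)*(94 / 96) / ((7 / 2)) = 47 / 168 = 0.28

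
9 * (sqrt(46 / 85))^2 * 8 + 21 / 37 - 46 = -20341 / 3145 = -6.47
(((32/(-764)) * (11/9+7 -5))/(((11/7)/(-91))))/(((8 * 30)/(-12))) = -36946/94545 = -0.39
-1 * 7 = -7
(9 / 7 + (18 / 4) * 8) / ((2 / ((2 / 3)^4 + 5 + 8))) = 246.04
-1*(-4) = 4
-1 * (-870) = 870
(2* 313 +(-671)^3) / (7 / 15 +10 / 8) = -175987039.81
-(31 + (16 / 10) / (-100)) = -3873 / 125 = -30.98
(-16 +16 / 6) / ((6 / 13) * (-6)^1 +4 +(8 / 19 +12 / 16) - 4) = 39520 / 4737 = 8.34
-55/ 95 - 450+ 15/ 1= -8276/ 19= -435.58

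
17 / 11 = 1.55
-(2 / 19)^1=-2 / 19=-0.11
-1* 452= -452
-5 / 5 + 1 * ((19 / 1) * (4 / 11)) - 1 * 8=-2.09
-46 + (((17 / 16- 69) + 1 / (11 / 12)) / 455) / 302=-17115125 / 372064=-46.00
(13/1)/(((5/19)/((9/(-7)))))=-63.51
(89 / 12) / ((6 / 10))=445 / 36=12.36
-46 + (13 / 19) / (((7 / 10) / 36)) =-1438 / 133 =-10.81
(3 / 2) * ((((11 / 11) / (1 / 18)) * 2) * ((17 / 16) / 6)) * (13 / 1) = 1989 / 16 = 124.31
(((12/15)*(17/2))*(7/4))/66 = 119/660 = 0.18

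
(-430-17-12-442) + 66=-835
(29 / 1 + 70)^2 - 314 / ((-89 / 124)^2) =72805657 / 7921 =9191.47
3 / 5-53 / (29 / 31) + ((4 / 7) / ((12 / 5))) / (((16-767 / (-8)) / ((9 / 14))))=-71288948 / 1271795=-56.05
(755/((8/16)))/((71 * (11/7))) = 10570/781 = 13.53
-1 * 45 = -45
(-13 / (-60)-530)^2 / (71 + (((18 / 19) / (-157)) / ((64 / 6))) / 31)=13347993638791 / 3376584675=3953.10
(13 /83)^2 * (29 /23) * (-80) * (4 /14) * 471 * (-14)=738678720 /158447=4661.99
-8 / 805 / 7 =-8 / 5635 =-0.00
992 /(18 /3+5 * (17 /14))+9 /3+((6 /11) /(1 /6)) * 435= 2804885 /1859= 1508.81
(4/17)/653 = 4/11101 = 0.00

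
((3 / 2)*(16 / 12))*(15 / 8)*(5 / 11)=75 / 44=1.70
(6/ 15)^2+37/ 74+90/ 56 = 2.27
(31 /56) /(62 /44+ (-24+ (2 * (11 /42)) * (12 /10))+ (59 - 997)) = -1705 /2956684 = -0.00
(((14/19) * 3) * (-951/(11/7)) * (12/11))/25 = -3355128/57475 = -58.38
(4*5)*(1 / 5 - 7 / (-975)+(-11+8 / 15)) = -40012 / 195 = -205.19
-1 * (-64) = 64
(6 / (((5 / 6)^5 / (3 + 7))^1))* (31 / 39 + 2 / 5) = 7247232 / 40625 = 178.39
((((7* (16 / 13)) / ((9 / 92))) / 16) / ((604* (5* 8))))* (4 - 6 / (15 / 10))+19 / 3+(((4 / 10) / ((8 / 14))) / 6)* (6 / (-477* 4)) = 120833 / 19080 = 6.33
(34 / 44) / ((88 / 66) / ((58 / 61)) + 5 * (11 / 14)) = 10353 / 71423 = 0.14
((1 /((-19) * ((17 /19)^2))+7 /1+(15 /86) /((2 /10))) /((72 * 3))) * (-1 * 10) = -323365 /894744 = -0.36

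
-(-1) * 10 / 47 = 10 / 47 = 0.21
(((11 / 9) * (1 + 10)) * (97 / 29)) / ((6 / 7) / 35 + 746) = 261415 / 4336776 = 0.06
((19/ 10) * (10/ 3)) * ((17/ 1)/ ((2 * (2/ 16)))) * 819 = 352716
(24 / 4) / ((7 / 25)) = 150 / 7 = 21.43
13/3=4.33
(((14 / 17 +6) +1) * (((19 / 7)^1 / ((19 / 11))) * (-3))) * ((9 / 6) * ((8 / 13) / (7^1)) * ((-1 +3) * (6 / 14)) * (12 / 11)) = -49248 / 10829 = -4.55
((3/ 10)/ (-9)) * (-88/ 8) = 11/ 30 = 0.37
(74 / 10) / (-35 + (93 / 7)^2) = 1813 / 34670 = 0.05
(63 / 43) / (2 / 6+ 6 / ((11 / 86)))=2079 / 67037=0.03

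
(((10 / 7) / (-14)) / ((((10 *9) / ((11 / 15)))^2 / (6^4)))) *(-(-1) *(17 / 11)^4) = -334084 / 6670125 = -0.05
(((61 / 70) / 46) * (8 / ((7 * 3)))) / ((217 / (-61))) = -7442 / 3668385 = -0.00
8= 8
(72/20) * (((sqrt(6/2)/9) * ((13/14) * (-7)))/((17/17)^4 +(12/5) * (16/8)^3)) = -13 * sqrt(3)/101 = -0.22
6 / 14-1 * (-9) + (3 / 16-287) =-31067 / 112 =-277.38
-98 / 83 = -1.18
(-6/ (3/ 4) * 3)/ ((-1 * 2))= 12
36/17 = 2.12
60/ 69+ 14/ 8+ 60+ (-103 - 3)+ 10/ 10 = -3899/ 92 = -42.38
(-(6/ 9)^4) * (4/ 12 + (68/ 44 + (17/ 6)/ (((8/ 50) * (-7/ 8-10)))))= -11504/ 232551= -0.05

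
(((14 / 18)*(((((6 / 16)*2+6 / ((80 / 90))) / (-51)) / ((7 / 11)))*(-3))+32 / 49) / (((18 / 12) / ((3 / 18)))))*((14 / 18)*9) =5959 / 6426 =0.93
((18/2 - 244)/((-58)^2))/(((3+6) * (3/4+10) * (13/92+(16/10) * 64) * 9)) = -108100/138167576307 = -0.00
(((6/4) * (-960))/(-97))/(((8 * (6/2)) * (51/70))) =1400/1649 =0.85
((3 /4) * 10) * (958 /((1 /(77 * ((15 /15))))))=553245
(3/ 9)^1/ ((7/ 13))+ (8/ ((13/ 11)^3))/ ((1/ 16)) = 3606289/ 46137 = 78.16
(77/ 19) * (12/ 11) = 4.42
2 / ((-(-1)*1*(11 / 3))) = 6 / 11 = 0.55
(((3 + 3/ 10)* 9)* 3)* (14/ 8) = 6237/ 40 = 155.92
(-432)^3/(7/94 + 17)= -2526142464/535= -4721761.61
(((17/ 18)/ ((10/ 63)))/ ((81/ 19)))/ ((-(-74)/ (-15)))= -2261/ 7992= -0.28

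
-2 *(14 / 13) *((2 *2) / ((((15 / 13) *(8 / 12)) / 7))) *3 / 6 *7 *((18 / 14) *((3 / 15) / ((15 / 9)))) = -5292 / 125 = -42.34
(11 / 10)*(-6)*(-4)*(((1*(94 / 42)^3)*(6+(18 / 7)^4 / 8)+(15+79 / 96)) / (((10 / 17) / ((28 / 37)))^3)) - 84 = 1831204041395741 / 228033474375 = 8030.42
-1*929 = -929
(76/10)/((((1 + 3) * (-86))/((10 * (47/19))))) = -47/86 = -0.55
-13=-13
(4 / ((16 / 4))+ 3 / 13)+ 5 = 81 / 13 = 6.23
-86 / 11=-7.82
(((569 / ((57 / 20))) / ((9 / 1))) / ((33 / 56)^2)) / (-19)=-35687680 / 10614483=-3.36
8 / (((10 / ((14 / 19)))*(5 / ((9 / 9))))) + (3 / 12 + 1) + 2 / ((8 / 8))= 6399 / 1900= 3.37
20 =20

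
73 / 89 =0.82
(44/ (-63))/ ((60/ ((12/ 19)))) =-44/ 5985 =-0.01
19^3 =6859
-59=-59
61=61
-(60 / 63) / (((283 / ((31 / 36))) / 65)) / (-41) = 10075 / 2192967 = 0.00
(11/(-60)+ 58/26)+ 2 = 3157/780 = 4.05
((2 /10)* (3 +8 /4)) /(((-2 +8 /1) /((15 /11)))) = 5 /22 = 0.23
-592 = -592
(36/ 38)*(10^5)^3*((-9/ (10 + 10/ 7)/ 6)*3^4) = -10071710526315789.47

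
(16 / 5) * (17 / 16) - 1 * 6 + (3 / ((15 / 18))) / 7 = -73 / 35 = -2.09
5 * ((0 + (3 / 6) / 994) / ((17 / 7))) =5 / 4828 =0.00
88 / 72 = 11 / 9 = 1.22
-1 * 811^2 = -657721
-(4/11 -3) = 29/11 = 2.64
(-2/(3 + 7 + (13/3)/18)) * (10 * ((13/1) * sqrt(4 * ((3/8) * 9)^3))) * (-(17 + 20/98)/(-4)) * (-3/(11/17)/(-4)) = -6111669915 * sqrt(6)/9538144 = -1569.54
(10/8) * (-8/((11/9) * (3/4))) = -120/11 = -10.91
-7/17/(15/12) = -28/85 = -0.33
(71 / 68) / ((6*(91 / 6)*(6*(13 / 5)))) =355 / 482664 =0.00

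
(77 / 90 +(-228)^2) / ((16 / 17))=79536829 / 1440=55233.91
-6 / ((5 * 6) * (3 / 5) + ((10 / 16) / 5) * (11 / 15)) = -0.33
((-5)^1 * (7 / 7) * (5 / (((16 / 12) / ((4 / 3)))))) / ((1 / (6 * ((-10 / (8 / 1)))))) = 375 / 2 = 187.50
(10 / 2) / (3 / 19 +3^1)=19 / 12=1.58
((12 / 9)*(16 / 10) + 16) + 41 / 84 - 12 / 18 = 7541 / 420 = 17.95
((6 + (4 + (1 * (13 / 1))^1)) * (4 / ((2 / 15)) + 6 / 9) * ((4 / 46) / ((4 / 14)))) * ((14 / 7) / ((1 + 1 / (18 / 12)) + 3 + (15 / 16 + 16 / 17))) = 50048 / 763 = 65.59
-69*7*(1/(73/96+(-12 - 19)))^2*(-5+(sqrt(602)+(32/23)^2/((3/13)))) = -4451328*sqrt(602)/8427409 - 346881024/193830407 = -14.75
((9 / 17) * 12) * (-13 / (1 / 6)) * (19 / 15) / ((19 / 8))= -22464 / 85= -264.28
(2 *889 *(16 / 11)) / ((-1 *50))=-14224 / 275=-51.72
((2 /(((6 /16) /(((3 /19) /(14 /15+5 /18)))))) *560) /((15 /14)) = 363.42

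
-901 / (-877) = 1.03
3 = 3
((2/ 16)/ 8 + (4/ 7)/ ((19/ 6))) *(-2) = -0.39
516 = 516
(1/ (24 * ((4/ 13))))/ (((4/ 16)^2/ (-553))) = -7189/ 6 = -1198.17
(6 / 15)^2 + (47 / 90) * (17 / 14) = 5003 / 6300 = 0.79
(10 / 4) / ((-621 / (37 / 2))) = -185 / 2484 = -0.07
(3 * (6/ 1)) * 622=11196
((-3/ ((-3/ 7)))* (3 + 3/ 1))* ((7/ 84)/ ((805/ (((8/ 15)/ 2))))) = 2/ 1725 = 0.00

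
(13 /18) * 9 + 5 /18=61 /9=6.78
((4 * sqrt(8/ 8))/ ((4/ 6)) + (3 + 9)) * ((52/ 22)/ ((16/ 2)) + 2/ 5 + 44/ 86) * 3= 308313/ 4730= 65.18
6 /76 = 3 /38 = 0.08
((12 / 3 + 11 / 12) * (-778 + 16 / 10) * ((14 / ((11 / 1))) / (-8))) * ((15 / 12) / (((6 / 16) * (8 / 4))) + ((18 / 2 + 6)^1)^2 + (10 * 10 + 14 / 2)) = 24316201 / 120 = 202635.01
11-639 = -628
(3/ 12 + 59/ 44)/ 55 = 7/ 242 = 0.03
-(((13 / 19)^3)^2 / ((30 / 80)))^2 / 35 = -1491077447838784 / 697194199505840715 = -0.00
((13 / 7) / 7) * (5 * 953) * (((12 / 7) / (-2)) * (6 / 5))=-446004 / 343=-1300.30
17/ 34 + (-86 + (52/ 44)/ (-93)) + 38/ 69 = -3998141/ 47058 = -84.96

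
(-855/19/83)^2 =2025/6889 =0.29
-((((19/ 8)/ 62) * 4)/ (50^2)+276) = -85560019/ 310000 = -276.00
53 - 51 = 2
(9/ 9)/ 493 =1/ 493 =0.00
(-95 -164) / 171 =-259 / 171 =-1.51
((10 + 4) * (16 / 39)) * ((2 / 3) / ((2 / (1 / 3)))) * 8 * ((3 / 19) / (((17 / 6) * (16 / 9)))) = 672 / 4199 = 0.16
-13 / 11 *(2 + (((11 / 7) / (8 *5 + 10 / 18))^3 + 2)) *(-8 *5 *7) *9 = 62447473107864 / 5242004075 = 11912.90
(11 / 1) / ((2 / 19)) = 209 / 2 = 104.50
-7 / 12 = -0.58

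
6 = 6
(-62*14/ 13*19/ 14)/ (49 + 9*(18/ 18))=-589/ 377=-1.56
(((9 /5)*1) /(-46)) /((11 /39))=-351 /2530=-0.14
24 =24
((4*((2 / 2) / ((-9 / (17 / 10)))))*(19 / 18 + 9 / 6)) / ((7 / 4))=-3128 / 2835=-1.10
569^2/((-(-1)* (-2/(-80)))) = 12950440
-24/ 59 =-0.41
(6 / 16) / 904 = 3 / 7232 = 0.00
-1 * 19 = -19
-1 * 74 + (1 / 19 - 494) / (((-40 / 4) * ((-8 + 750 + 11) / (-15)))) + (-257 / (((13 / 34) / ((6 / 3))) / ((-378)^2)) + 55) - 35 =-23816781815473 / 123994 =-192080115.29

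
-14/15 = -0.93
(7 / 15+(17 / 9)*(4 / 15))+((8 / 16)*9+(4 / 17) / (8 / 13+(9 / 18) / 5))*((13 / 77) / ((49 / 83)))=1262339497 / 536860170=2.35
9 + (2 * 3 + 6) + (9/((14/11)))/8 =2451/112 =21.88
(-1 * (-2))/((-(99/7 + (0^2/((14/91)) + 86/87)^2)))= -105966/801103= -0.13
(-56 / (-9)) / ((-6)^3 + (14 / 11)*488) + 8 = 40181 / 5013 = 8.02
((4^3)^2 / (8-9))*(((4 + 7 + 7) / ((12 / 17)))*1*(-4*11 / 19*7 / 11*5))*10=146227200 / 19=7696168.42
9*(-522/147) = -1566/49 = -31.96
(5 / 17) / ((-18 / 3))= -5 / 102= -0.05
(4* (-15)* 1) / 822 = -10 / 137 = -0.07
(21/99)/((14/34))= 17/33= 0.52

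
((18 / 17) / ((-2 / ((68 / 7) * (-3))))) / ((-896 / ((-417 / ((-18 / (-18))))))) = 11259 / 1568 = 7.18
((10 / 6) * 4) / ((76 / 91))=455 / 57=7.98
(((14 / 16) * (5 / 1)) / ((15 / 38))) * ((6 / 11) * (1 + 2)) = 18.14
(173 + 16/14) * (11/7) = 273.65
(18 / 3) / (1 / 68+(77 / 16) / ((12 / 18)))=3264 / 3935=0.83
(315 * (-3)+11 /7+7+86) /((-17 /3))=17859 /119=150.08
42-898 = -856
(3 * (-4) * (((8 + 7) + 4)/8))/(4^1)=-57/8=-7.12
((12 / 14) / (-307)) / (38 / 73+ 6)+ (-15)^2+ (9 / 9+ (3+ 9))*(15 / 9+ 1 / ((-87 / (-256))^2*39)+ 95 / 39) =3266012858929 / 11613767634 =281.22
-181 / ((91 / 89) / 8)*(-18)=2319696 / 91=25491.16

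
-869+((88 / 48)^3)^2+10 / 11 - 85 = -469654333 / 513216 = -915.12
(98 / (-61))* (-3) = 294 / 61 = 4.82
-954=-954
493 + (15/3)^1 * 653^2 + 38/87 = 185530844/87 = 2132538.44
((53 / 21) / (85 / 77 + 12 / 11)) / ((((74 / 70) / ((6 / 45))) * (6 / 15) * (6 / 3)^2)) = 20405 / 225108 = 0.09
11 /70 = 0.16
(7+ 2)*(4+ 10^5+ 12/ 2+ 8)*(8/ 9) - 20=800124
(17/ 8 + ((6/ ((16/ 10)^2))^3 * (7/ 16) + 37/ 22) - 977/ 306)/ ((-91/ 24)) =-787413641/ 477954048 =-1.65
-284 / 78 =-142 / 39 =-3.64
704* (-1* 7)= -4928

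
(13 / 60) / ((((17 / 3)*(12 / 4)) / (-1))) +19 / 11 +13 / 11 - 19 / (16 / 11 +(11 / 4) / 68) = -9.81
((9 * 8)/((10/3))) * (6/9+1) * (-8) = -288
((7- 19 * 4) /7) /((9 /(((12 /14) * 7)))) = -46 /7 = -6.57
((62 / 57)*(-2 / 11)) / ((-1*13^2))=124 / 105963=0.00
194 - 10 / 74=7173 / 37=193.86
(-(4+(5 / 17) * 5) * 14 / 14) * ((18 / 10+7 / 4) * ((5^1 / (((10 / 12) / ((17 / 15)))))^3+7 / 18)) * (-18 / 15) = 7336.81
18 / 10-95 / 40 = -23 / 40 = -0.58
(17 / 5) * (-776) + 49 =-12947 / 5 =-2589.40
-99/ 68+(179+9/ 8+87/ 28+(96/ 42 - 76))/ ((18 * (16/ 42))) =14.52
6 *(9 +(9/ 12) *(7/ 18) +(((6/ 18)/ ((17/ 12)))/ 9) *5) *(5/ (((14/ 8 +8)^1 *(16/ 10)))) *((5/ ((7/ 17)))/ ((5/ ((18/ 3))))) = 288325/ 1092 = 264.03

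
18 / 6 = 3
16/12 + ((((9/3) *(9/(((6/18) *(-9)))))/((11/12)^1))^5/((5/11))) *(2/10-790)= 15824663520236/99825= 158524052.29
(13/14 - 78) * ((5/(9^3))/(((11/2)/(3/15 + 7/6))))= -44239/336798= -0.13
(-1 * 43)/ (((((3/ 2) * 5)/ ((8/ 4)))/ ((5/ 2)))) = -28.67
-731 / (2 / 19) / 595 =-817 / 70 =-11.67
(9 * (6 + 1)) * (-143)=-9009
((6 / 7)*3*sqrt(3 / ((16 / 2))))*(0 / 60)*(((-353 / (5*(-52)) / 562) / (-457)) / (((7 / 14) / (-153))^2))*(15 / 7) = 0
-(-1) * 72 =72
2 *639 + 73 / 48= 61417 / 48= 1279.52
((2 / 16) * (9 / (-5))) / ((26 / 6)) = -27 / 520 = -0.05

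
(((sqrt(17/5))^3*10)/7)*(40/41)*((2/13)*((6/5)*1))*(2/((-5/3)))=-19584*sqrt(85)/93275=-1.94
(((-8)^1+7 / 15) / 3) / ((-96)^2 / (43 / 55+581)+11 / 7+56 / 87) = -122333687 / 879638055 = -0.14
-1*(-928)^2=-861184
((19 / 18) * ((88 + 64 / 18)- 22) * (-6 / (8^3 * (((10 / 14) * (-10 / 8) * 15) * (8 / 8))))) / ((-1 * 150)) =-41629 / 97200000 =-0.00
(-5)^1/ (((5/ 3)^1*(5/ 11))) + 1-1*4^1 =-48/ 5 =-9.60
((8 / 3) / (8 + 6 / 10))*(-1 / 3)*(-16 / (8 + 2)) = 64 / 387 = 0.17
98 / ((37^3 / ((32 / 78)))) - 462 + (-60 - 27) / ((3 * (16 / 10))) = -7587756203 / 15803736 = -480.12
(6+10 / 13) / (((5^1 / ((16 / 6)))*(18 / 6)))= 704 / 585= 1.20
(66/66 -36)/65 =-7/13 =-0.54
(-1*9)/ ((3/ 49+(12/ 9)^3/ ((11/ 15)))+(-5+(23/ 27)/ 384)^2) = -521460301824/ 1638044068043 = -0.32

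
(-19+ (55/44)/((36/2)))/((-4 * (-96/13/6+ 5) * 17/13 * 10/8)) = 230347/299880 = 0.77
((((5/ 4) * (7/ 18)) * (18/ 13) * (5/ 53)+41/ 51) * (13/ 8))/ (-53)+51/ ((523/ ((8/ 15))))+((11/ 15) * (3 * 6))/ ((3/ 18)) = 949747358857/ 11987913120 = 79.23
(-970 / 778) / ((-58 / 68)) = 16490 / 11281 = 1.46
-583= -583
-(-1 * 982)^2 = -964324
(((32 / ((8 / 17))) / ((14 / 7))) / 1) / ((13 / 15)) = 510 / 13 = 39.23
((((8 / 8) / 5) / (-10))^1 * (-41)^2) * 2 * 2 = -3362 / 25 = -134.48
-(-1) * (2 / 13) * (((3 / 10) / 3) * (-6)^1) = -6 / 65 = -0.09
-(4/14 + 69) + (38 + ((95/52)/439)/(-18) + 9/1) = -64101689/2876328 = -22.29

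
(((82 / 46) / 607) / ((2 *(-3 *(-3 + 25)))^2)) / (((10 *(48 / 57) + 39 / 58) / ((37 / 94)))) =835867 / 114570632209968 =0.00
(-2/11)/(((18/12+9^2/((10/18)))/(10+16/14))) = -520/37807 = -0.01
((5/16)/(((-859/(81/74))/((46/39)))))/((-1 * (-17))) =-3105/112384688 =-0.00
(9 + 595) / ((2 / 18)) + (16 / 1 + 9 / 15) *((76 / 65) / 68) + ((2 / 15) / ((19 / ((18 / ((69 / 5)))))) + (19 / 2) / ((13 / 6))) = 13136111874 / 2414425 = 5440.68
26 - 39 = -13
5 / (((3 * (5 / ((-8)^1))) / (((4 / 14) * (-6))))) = 32 / 7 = 4.57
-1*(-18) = 18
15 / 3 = 5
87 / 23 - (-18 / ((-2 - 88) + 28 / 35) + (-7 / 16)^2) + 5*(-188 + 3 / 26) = -15977450725 / 17069312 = -936.03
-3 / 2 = -1.50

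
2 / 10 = 1 / 5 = 0.20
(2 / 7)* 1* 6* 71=852 / 7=121.71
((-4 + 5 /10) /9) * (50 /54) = -175 /486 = -0.36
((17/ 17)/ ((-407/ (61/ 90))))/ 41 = -61/ 1501830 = -0.00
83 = 83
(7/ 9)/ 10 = 7/ 90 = 0.08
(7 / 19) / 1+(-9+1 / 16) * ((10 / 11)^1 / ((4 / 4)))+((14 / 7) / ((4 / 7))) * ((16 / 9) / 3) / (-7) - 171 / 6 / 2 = -22.30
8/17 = 0.47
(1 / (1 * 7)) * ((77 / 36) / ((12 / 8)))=11 / 54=0.20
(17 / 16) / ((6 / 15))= 2.66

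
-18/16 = -9/8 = -1.12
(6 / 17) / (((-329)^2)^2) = 6 / 199173939377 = 0.00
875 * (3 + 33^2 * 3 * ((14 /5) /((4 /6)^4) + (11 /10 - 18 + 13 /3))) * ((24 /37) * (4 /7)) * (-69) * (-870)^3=2866560951593700000 /37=77474620313343243.24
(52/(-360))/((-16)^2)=-13/23040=-0.00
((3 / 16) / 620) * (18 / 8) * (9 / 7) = 243 / 277760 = 0.00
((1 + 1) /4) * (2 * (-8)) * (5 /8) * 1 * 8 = -40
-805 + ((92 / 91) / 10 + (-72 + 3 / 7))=-398794 / 455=-876.47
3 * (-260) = -780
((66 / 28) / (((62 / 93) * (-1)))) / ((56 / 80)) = -495 / 98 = -5.05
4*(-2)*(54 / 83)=-432 / 83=-5.20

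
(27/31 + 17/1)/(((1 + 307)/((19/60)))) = 5263/286440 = 0.02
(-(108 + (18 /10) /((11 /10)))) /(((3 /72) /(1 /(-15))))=9648 /55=175.42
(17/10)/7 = 17/70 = 0.24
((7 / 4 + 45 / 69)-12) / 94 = -883 / 8648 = -0.10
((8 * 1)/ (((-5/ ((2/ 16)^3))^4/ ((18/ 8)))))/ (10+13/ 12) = 27/ 714038312960000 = 0.00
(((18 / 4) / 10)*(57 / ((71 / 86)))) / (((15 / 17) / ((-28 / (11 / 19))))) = -33250266 / 19525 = -1702.96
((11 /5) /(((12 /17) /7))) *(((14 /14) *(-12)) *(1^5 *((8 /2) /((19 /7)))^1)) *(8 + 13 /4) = -82467 /19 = -4340.37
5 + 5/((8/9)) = 10.62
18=18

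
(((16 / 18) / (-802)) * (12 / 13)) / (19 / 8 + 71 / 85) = -10880 / 34139937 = -0.00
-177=-177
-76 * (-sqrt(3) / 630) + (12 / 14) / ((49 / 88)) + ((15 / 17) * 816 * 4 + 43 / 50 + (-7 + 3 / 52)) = 38 * sqrt(3) / 315 + 1282166299 / 445900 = 2875.67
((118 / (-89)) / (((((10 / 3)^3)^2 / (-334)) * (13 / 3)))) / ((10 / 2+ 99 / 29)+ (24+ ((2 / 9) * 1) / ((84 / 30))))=39369129597 / 17171326250000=0.00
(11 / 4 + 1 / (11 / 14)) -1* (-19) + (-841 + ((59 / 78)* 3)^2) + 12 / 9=-4525705 / 5577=-811.49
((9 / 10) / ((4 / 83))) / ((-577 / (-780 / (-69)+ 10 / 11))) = -230823 / 583924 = -0.40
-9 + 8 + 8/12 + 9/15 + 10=154/15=10.27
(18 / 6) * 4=12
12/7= 1.71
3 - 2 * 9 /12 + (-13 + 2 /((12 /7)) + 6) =-13 /3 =-4.33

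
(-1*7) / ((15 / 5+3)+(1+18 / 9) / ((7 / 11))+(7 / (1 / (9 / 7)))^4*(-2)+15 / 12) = 196 / 367081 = 0.00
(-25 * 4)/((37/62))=-6200/37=-167.57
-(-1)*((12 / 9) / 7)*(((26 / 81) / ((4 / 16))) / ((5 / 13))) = 0.64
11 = 11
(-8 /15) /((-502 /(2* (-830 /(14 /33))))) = -7304 /1757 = -4.16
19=19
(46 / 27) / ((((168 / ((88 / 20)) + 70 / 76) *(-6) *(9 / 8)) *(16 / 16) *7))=-76912 / 83408535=-0.00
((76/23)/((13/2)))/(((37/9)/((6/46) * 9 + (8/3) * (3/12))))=57912/254449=0.23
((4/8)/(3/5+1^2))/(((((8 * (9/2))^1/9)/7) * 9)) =35/576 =0.06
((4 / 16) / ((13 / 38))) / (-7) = -19 / 182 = -0.10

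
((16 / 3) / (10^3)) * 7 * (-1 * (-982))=13748 / 375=36.66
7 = 7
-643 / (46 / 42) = -13503 / 23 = -587.09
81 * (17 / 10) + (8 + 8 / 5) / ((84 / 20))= 9799 / 70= 139.99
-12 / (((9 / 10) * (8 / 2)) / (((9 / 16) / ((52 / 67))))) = -1005 / 416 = -2.42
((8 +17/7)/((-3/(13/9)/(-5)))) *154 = 104390/27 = 3866.30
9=9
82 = 82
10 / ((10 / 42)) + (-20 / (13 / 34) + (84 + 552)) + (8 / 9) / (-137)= 10029118 / 16029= 625.69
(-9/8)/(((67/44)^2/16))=-34848/4489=-7.76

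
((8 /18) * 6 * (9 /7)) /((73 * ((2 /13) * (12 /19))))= 0.48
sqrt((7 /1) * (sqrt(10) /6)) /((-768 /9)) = -0.02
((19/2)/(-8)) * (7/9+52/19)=-601/144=-4.17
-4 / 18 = -2 / 9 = -0.22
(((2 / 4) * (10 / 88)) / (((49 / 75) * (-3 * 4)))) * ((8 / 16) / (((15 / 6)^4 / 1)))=-1 / 10780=-0.00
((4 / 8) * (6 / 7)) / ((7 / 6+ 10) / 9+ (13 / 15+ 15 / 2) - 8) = 405 / 1519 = 0.27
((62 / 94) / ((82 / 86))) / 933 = 1333 / 1797891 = 0.00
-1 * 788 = -788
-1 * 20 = -20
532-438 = 94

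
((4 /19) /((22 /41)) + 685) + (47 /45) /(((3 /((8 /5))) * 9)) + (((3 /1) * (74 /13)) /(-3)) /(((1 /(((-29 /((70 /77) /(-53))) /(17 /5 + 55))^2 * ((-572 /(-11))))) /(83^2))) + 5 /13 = -1709051432.37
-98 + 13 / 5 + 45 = -252 / 5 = -50.40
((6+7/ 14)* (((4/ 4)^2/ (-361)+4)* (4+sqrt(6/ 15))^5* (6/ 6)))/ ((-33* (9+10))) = -20059624/ 377245-105062906* sqrt(10)/ 9431125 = -88.40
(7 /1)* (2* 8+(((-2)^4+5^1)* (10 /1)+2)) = 1596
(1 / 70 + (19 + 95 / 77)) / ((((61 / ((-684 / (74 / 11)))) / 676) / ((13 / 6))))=-3904890678 / 78995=-49432.12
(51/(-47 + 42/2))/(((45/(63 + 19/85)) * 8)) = -2687/7800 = -0.34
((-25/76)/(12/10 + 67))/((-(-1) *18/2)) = -125/233244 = -0.00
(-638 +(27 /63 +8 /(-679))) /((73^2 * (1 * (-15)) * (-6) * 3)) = -432919 /976965570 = -0.00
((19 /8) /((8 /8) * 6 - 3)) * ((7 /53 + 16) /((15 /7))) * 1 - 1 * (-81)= 86.96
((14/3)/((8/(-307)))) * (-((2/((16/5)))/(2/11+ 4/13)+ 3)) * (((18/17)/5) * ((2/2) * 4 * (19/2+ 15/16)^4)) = 343131847176039/44564480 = 7699671.29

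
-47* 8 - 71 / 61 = -23007 / 61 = -377.16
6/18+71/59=272/177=1.54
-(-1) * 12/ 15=4/ 5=0.80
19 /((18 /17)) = 323 /18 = 17.94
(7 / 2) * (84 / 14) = 21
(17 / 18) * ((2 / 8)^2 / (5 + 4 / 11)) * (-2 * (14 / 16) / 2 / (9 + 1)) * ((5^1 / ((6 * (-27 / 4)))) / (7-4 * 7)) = -187 / 33032448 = -0.00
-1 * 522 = -522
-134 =-134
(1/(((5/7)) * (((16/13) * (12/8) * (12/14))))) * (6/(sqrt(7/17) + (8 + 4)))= 10829/24410 - 637 * sqrt(119)/292920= 0.42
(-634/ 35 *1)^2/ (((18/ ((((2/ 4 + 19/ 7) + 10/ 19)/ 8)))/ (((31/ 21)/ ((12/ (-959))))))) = -84928579817/ 84460320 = -1005.54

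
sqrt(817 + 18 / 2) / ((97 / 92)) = 27.26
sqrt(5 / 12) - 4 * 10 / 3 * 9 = -119.35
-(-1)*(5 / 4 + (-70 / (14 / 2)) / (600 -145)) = 447 / 364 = 1.23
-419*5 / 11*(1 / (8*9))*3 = -2095 / 264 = -7.94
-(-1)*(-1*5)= -5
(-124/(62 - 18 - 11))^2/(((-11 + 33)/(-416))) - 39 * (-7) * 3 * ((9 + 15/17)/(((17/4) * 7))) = 17554784/3461931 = 5.07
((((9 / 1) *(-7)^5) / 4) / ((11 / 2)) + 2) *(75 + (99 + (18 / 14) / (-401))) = -73856720571 / 61754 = -1195982.78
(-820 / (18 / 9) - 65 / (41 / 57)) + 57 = -18178 / 41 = -443.37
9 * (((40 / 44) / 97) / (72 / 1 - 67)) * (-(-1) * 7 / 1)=126 / 1067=0.12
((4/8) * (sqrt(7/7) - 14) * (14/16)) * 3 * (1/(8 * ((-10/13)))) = 3549/1280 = 2.77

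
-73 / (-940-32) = 73 / 972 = 0.08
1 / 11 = 0.09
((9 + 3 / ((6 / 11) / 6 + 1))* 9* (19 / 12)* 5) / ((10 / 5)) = 13395 / 32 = 418.59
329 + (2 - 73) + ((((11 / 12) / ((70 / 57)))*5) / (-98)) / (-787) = 1114316657 / 4319056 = 258.00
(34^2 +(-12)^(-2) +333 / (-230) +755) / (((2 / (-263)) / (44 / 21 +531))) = -18621012122243 / 139104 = -133863958.78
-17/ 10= -1.70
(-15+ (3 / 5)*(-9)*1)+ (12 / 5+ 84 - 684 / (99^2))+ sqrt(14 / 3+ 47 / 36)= sqrt(215) / 6+ 71798 / 1089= 68.37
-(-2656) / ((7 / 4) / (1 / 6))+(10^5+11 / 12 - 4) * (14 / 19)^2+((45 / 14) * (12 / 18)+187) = 54734.05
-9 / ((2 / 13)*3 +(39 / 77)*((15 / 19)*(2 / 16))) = -456456 / 25943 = -17.59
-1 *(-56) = 56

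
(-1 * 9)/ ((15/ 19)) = -57/ 5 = -11.40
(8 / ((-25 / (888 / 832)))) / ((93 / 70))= -0.26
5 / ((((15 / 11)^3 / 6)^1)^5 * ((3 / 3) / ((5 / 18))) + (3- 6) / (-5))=1670899267766260400 / 216726204368279373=7.71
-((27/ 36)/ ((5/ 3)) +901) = -18029/ 20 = -901.45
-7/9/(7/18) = -2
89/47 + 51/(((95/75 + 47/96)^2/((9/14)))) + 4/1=429239779/25978169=16.52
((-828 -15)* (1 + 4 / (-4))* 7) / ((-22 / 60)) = 0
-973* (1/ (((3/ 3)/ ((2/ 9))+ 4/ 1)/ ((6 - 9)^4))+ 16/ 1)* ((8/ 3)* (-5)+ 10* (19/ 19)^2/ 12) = 310501.47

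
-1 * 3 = -3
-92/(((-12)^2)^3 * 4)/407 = -23/1215295488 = -0.00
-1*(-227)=227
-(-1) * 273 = 273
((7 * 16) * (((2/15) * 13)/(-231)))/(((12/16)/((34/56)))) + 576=5980448/10395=575.32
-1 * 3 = -3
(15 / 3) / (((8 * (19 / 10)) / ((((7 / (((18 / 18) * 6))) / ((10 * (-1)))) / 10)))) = -7 / 1824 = -0.00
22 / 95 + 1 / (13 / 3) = 571 / 1235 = 0.46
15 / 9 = 5 / 3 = 1.67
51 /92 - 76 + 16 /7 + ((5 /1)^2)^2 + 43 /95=33789267 /61180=552.29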